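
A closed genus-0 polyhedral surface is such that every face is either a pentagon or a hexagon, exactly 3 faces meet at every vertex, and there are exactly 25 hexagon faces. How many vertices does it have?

70

Let x be the number of pentagons; then F = 25 + x.
Edge–face incidences: 2E = 6·25 + 5·x = 150 + 5x.
Every vertex has degree 3, so 3V = 2E.
Euler: V − E + F = 2 ⇒ (2E)/3 − E + (25 + x) = 2.
Multiply by 6: 2·(2E) − 3·(2E) + 6·(25 + x) = 12, i.e. 150 + 6x − (150 + 5x) = 12.
Collecting terms: x = 12.
Then 2E = 150 + 5·12 = 210, so E = 105, V = 2E/3 = 70, F = 25 + 12 = 37.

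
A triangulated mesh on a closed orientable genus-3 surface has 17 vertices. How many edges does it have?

χ = 2 − 2·3 = -4, and every face is a triangle so 3F = 2E.
V − E + F = -4 with E = 3F/2 gives 17 − (3/2 − 1)·F = -4, so F = 42 and E = 63.

63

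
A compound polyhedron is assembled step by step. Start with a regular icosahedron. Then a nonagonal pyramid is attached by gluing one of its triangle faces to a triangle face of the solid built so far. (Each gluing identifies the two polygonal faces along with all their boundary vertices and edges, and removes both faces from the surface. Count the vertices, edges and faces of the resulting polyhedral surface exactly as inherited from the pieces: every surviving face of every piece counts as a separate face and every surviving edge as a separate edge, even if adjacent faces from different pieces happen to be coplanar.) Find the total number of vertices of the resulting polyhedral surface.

19

A regular icosahedron: V=12, E=30, F=20.
Attach a nonagonal pyramid (V=10, E=18, F=10) along a 3-gon: merge 3 vertices and 3 edges, delete both glued faces → V=19, E=45, F=28.
Check: V − E + F = 19 − 45 + 28 = 2.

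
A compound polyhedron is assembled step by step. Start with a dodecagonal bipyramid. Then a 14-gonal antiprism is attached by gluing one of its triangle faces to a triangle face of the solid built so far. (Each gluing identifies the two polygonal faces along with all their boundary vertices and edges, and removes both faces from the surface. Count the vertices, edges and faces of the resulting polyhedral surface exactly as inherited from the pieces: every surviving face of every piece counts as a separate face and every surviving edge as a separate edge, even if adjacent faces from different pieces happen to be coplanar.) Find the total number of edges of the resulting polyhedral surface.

A dodecagonal bipyramid: V=14, E=36, F=24.
Attach a 14-gonal antiprism (V=28, E=56, F=30) along a 3-gon: merge 3 vertices and 3 edges, delete both glued faces → V=39, E=89, F=52.
Check: V − E + F = 39 − 89 + 52 = 2.

89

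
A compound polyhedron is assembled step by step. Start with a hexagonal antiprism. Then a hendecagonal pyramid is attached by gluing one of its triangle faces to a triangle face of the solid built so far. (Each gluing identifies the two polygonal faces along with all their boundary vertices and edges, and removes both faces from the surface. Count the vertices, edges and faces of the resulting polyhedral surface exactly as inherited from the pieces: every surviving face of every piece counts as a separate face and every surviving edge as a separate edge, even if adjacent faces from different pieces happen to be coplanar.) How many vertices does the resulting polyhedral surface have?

A hexagonal antiprism: V=12, E=24, F=14.
Attach a hendecagonal pyramid (V=12, E=22, F=12) along a 3-gon: merge 3 vertices and 3 edges, delete both glued faces → V=21, E=43, F=24.
Check: V − E + F = 21 − 43 + 24 = 2.

21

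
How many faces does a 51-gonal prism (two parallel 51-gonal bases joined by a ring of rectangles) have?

53

A prism on an n-gon has two n-gon bases and n rectangular sides: V = 2·51 = 102, E = 3·51 = 153, F = 51 + 2 = 53.
Check: V − E + F = 102 − 153 + 53 = 2.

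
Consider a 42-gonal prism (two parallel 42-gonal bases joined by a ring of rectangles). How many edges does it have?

126

A prism on an n-gon has two n-gon bases and n rectangular sides: V = 2·42 = 84, E = 3·42 = 126, F = 42 + 2 = 44.
Check: V − E + F = 84 − 126 + 44 = 2.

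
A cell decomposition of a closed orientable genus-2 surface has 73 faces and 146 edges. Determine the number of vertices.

For a closed orientable surface of genus 2, χ = 2 − 2·2 = -2.
V = -2 + E − F = -2 + 146 − 73 = 71.

71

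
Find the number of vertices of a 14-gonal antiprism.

28

An antiprism on an n-gon has two n-gon caps and 2n triangles: V = 2·14 = 28, E = 4·14 = 56, F = 2·14 + 2 = 30.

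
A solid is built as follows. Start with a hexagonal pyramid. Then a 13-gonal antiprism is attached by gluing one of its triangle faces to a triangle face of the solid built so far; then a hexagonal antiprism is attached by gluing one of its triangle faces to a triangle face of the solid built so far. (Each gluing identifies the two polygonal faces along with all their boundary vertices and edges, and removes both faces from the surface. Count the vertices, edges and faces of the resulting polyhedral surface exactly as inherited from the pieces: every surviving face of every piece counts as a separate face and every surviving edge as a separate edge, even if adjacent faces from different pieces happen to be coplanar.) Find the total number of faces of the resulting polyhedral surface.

45

A hexagonal pyramid: V=7, E=12, F=7.
Attach a 13-gonal antiprism (V=26, E=52, F=28) along a 3-gon: merge 3 vertices and 3 edges, delete both glued faces → V=30, E=61, F=33.
Attach a hexagonal antiprism (V=12, E=24, F=14) along a 3-gon: merge 3 vertices and 3 edges, delete both glued faces → V=39, E=82, F=45.
Check: V − E + F = 39 − 82 + 45 = 2.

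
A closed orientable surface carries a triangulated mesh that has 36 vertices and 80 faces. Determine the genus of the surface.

3

Every face is a triangle, so 2E = 3·80 = 240, giving E = 120.
χ = V − E + F = 36 − 120 + 80 = -4.
For a closed orientable surface χ = 2 − 2g, so g = (2 − (-4))/2 = 3.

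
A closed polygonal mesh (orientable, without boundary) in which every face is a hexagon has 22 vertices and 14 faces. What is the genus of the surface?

4

Every face is a hexagon, so 2E = 6·14 = 84, giving E = 42.
χ = V − E + F = 22 − 42 + 14 = -6.
For a closed orientable surface χ = 2 − 2g, so g = (2 − (-6))/2 = 4.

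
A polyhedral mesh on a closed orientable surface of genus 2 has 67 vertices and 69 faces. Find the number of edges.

For a closed orientable surface of genus 2, χ = 2 − 2·2 = -2.
E = V + F − (-2) = 67 + 69 − (-2) = 138.

138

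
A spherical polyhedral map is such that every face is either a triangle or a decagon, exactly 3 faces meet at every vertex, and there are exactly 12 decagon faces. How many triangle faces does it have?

20

Let x be the number of triangles; then F = 12 + x.
Edge–face incidences: 2E = 10·12 + 3·x = 120 + 3x.
Every vertex has degree 3, so 3V = 2E.
Euler: V − E + F = 2 ⇒ (2E)/3 − E + (12 + x) = 2.
Multiply by 6: 2·(2E) − 3·(2E) + 6·(12 + x) = 12, i.e. 72 + 6x − (120 + 3x) = 12.
Collecting terms: 3x − 48 = 12, so 3x = 60, so x = 20.
Then 2E = 120 + 3·20 = 180, so E = 90, V = 2E/3 = 60, F = 12 + 20 = 32.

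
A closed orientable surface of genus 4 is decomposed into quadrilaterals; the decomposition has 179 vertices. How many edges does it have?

370

χ = 2 − 2·4 = -6, and every face is a square so 4F = 2E.
V − E + F = -6 with E = 4F/2 gives 179 − (4/2 − 1)·F = -6, so F = 185 and E = 370.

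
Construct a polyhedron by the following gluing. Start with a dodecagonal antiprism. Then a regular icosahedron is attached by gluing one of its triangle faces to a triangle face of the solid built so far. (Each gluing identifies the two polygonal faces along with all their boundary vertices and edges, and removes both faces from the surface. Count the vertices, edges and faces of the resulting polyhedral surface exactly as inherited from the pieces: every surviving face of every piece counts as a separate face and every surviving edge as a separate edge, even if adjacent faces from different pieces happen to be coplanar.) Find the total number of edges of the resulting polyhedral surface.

75

A dodecagonal antiprism: V=24, E=48, F=26.
Attach a regular icosahedron (V=12, E=30, F=20) along a 3-gon: merge 3 vertices and 3 edges, delete both glued faces → V=33, E=75, F=44.
Check: V − E + F = 33 − 75 + 44 = 2.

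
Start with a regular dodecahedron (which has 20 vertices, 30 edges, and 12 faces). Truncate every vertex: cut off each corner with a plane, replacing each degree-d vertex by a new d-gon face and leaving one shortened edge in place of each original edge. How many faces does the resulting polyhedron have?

32

Truncation replaces each original edge-end by a new vertex, so V′ = 2E = 60.
Each original edge survives, and each old vertex of degree d contributes d new edges; summing degrees gives Σd = 2E, so E′ = E + 2E = 3E = 90.
Each original face survives and each original vertex becomes one new face: F′ = F + V = 32.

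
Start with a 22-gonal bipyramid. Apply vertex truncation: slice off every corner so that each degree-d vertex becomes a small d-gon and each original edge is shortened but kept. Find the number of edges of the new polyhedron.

The base solid has V = 24, E = 66, F = 44.
Truncation replaces each original edge-end by a new vertex, so V′ = 2E = 132.
Each original edge survives, and each old vertex of degree d contributes d new edges; summing degrees gives Σd = 2E, so E′ = E + 2E = 3E = 198.
Each original face survives and each original vertex becomes one new face: F′ = F + V = 68.

198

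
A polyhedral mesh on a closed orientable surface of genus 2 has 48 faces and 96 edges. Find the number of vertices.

46

For a closed orientable surface of genus 2, χ = 2 − 2·2 = -2.
V = -2 + E − F = -2 + 96 − 48 = 46.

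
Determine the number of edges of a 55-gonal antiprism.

An antiprism on an n-gon has two n-gon caps and 2n triangles: V = 2·55 = 110, E = 4·55 = 220, F = 2·55 + 2 = 112.
Check: V − E + F = 110 − 220 + 112 = 2.

220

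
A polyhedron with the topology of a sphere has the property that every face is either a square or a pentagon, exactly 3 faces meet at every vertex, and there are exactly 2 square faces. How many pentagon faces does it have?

Let x be the number of pentagons; then F = 2 + x.
Edge–face incidences: 2E = 4·2 + 5·x = 8 + 5x.
Every vertex has degree 3, so 3V = 2E.
Euler: V − E + F = 2 ⇒ (2E)/3 − E + (2 + x) = 2.
Multiply by 6: 2·(2E) − 3·(2E) + 6·(2 + x) = 12, i.e. 12 + 6x − (8 + 5x) = 12.
Collecting terms: x + 4 = 12, so x = 8.
Then 2E = 8 + 5·8 = 48, so E = 24, V = 2E/3 = 16, F = 2 + 8 = 10.

8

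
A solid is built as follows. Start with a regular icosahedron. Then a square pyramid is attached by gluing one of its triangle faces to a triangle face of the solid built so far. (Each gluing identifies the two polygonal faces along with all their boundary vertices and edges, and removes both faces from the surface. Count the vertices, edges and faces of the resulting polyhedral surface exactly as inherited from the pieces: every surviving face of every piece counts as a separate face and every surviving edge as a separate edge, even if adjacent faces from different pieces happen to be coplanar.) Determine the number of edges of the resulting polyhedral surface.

35

A regular icosahedron: V=12, E=30, F=20.
Attach a square pyramid (V=5, E=8, F=5) along a 3-gon: merge 3 vertices and 3 edges, delete both glued faces → V=14, E=35, F=23.
Check: V − E + F = 14 − 35 + 23 = 2.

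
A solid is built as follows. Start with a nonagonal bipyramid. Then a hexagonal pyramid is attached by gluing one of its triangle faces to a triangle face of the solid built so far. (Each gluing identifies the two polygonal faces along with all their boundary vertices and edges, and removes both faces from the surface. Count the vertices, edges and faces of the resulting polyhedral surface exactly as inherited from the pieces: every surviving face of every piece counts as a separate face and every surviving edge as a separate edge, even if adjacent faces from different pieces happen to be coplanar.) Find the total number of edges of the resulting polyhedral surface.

36

A nonagonal bipyramid: V=11, E=27, F=18.
Attach a hexagonal pyramid (V=7, E=12, F=7) along a 3-gon: merge 3 vertices and 3 edges, delete both glued faces → V=15, E=36, F=23.
Check: V − E + F = 15 − 36 + 23 = 2.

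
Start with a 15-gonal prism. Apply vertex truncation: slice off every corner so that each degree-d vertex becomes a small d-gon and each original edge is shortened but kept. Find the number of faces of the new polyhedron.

47

The base solid has V = 30, E = 45, F = 17.
Truncation replaces each original edge-end by a new vertex, so V′ = 2E = 90.
Each original edge survives, and each old vertex of degree d contributes d new edges; summing degrees gives Σd = 2E, so E′ = E + 2E = 3E = 135.
Each original face survives and each original vertex becomes one new face: F′ = F + V = 47.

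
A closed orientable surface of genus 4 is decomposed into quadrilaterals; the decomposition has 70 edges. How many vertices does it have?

χ = 2 − 2·4 = -6, and every face is a square so 4F = 2E.
F = 2E/4 = 35. Then V = -6 + E − F = -6 + 70 − 35 = 29.

29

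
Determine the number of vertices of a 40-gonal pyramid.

41

A pyramid on an n-gon base has one n-gon and n triangles: V = 40 + 1 = 41, E = 2·40 = 80, F = 40 + 1 = 41.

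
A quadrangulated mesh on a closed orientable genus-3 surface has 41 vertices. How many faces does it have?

χ = 2 − 2·3 = -4, and every face is a square so 4F = 2E.
V − E + F = -4 with E = 4F/2 gives 41 − (4/2 − 1)·F = -4, so F = 45 and E = 90.

45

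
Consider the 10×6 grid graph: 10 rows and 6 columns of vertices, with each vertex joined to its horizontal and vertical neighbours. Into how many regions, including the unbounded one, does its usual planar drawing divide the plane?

46

The grid has V = 10·6 = 60 vertices and E = 10·5 + 6·9 = 104 edges.
F = 2 − V + E = 2 − 60 + 104 = 46.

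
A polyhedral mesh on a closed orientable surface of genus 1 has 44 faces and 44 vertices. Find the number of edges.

For a closed orientable surface of genus 1, χ = 2 − 2·1 = 0.
E = V + F − (0) = 44 + 44 − (0) = 88.

88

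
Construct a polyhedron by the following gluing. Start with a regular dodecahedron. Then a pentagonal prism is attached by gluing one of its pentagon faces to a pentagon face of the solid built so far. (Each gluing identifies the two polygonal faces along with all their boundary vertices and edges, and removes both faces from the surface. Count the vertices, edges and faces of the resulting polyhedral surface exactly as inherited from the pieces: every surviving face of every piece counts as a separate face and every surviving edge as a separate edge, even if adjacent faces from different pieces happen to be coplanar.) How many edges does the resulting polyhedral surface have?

40

A regular dodecahedron: V=20, E=30, F=12.
Attach a pentagonal prism (V=10, E=15, F=7) along a 5-gon: merge 5 vertices and 5 edges, delete both glued faces → V=25, E=40, F=17.
Check: V − E + F = 25 − 40 + 17 = 2.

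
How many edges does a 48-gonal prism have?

A prism on an n-gon has two n-gon bases and n rectangular sides: V = 2·48 = 96, E = 3·48 = 144, F = 48 + 2 = 50.

144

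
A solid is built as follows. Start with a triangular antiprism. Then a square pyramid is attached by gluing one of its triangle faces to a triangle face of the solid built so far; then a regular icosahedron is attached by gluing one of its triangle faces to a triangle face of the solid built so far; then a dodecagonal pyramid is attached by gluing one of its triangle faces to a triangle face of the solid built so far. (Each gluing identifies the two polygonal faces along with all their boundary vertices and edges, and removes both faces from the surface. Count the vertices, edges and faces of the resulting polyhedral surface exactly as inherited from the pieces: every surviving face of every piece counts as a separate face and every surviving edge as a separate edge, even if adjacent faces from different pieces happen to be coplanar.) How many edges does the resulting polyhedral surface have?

A triangular antiprism: V=6, E=12, F=8.
Attach a square pyramid (V=5, E=8, F=5) along a 3-gon: merge 3 vertices and 3 edges, delete both glued faces → V=8, E=17, F=11.
Attach a regular icosahedron (V=12, E=30, F=20) along a 3-gon: merge 3 vertices and 3 edges, delete both glued faces → V=17, E=44, F=29.
Attach a dodecagonal pyramid (V=13, E=24, F=13) along a 3-gon: merge 3 vertices and 3 edges, delete both glued faces → V=27, E=65, F=40.
Check: V − E + F = 27 − 65 + 40 = 2.

65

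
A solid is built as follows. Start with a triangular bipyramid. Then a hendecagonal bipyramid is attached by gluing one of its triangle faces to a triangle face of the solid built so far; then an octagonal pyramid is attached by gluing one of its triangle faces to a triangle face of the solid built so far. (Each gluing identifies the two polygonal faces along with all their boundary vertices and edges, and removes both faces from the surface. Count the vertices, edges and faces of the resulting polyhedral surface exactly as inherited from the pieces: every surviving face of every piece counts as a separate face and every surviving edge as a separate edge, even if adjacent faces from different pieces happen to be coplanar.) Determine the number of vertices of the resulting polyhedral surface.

21

A triangular bipyramid: V=5, E=9, F=6.
Attach a hendecagonal bipyramid (V=13, E=33, F=22) along a 3-gon: merge 3 vertices and 3 edges, delete both glued faces → V=15, E=39, F=26.
Attach an octagonal pyramid (V=9, E=16, F=9) along a 3-gon: merge 3 vertices and 3 edges, delete both glued faces → V=21, E=52, F=33.
Check: V − E + F = 21 − 52 + 33 = 2.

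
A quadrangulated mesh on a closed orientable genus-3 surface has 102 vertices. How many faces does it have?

χ = 2 − 2·3 = -4, and every face is a square so 4F = 2E.
V − E + F = -4 with E = 4F/2 gives 102 − (4/2 − 1)·F = -4, so F = 106 and E = 212.

106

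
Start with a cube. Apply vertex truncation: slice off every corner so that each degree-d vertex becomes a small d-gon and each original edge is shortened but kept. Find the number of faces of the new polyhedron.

The base solid has V = 8, E = 12, F = 6.
Truncation replaces each original edge-end by a new vertex, so V′ = 2E = 24.
Each original edge survives, and each old vertex of degree d contributes d new edges; summing degrees gives Σd = 2E, so E′ = E + 2E = 3E = 36.
Each original face survives and each original vertex becomes one new face: F′ = F + V = 14.

14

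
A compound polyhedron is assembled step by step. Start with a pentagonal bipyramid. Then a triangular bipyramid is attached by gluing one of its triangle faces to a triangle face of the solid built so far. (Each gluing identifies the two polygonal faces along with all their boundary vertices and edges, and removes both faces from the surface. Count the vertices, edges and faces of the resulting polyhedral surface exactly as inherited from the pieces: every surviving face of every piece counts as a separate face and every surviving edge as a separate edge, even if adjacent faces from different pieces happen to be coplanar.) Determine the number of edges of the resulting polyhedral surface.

A pentagonal bipyramid: V=7, E=15, F=10.
Attach a triangular bipyramid (V=5, E=9, F=6) along a 3-gon: merge 3 vertices and 3 edges, delete both glued faces → V=9, E=21, F=14.
Check: V − E + F = 9 − 21 + 14 = 2.

21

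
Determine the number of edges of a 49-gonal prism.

A prism on an n-gon has two n-gon bases and n rectangular sides: V = 2·49 = 98, E = 3·49 = 147, F = 49 + 2 = 51.
Check: V − E + F = 98 − 147 + 51 = 2.

147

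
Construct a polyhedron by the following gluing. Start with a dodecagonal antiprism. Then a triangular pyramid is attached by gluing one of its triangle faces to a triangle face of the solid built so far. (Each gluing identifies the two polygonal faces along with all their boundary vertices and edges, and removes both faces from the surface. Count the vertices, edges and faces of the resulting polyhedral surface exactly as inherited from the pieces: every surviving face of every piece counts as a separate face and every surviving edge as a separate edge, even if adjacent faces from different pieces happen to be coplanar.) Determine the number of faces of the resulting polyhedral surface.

A dodecagonal antiprism: V=24, E=48, F=26.
Attach a triangular pyramid (V=4, E=6, F=4) along a 3-gon: merge 3 vertices and 3 edges, delete both glued faces → V=25, E=51, F=28.
Check: V − E + F = 25 − 51 + 28 = 2.

28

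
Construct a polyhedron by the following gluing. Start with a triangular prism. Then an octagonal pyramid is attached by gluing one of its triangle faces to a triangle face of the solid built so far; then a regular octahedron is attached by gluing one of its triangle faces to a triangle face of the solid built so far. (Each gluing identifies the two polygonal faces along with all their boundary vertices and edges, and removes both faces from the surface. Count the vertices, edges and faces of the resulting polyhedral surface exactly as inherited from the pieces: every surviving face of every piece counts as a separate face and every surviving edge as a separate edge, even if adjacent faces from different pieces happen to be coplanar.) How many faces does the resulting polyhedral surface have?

18

A triangular prism: V=6, E=9, F=5.
Attach an octagonal pyramid (V=9, E=16, F=9) along a 3-gon: merge 3 vertices and 3 edges, delete both glued faces → V=12, E=22, F=12.
Attach a regular octahedron (V=6, E=12, F=8) along a 3-gon: merge 3 vertices and 3 edges, delete both glued faces → V=15, E=31, F=18.
Check: V − E + F = 15 − 31 + 18 = 2.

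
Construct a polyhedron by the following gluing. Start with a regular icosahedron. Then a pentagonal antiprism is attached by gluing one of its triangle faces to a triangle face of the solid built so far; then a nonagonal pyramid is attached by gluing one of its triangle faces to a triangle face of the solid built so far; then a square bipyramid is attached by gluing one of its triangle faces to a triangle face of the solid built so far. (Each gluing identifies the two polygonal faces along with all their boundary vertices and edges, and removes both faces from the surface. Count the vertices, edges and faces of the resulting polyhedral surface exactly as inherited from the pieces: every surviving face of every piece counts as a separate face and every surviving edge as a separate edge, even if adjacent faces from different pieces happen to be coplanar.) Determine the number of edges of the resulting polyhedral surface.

71

A regular icosahedron: V=12, E=30, F=20.
Attach a pentagonal antiprism (V=10, E=20, F=12) along a 3-gon: merge 3 vertices and 3 edges, delete both glued faces → V=19, E=47, F=30.
Attach a nonagonal pyramid (V=10, E=18, F=10) along a 3-gon: merge 3 vertices and 3 edges, delete both glued faces → V=26, E=62, F=38.
Attach a square bipyramid (V=6, E=12, F=8) along a 3-gon: merge 3 vertices and 3 edges, delete both glued faces → V=29, E=71, F=44.
Check: V − E + F = 29 − 71 + 44 = 2.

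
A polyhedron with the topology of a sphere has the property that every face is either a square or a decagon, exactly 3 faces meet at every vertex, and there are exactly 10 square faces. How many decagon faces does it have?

2

Let x be the number of decagons; then F = 10 + x.
Edge–face incidences: 2E = 4·10 + 10·x = 40 + 10x.
Every vertex has degree 3, so 3V = 2E.
Euler: V − E + F = 2 ⇒ (2E)/3 − E + (10 + x) = 2.
Multiply by 6: 2·(2E) − 3·(2E) + 6·(10 + x) = 12, i.e. 60 + 6x − (40 + 10x) = 12.
Collecting terms: −4x + 20 = 12, so −4x = −8, so x = 2.
Then 2E = 40 + 10·2 = 60, so E = 30, V = 2E/3 = 20, F = 10 + 2 = 12.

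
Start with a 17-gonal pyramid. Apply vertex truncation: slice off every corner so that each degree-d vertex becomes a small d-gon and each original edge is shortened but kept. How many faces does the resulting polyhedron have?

The base solid has V = 18, E = 34, F = 18.
Truncation replaces each original edge-end by a new vertex, so V′ = 2E = 68.
Each original edge survives, and each old vertex of degree d contributes d new edges; summing degrees gives Σd = 2E, so E′ = E + 2E = 3E = 102.
Each original face survives and each original vertex becomes one new face: F′ = F + V = 36.

36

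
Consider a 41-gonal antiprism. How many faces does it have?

84

An antiprism on an n-gon has two n-gon caps and 2n triangles: V = 2·41 = 82, E = 4·41 = 164, F = 2·41 + 2 = 84.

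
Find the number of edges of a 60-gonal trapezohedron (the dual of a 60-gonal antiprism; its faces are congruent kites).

The n-trapezohedron (dual of the n-antiprism) has V = 2·60 + 2 = 122, E = 4·60 = 240, F = 2·60 = 120.

240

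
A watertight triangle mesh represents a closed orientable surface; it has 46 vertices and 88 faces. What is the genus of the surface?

0

Every face is a triangle, so 2E = 3·88 = 264, giving E = 132.
χ = V − E + F = 46 − 132 + 88 = 2.
For a closed orientable surface χ = 2 − 2g, so g = (2 − (2))/2 = 0.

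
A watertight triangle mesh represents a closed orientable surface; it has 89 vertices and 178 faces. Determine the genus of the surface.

Every face is a triangle, so 2E = 3·178 = 534, giving E = 267.
χ = V − E + F = 89 − 267 + 178 = 0.
For a closed orientable surface χ = 2 − 2g, so g = (2 − (0))/2 = 1.

1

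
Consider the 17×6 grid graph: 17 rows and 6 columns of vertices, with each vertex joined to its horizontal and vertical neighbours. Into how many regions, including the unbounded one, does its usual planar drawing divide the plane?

The grid has V = 17·6 = 102 vertices and E = 17·5 + 6·16 = 181 edges.
F = 2 − V + E = 2 − 102 + 181 = 81.

81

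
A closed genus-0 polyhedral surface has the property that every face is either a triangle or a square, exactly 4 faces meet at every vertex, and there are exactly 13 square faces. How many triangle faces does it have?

Let x be the number of triangles; then F = 13 + x.
Edge–face incidences: 2E = 4·13 + 3·x = 52 + 3x.
Every vertex has degree 4, so 4V = 2E.
Euler: V − E + F = 2 ⇒ (2E)/4 − E + (13 + x) = 2.
Multiply by 8: 2·(2E) − 4·(2E) + 8·(13 + x) = 16, i.e. 104 + 8x − 2·(52 + 3x) = 16.
Collecting terms: 2x = 16, so x = 8.
Then 2E = 52 + 3·8 = 76, so E = 38, V = 2E/4 = 19, F = 13 + 8 = 21.

8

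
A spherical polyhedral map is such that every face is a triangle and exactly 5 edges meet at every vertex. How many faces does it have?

Each face has 3 edges and each edge borders two faces, so 2E = 3F.
Each vertex has degree 5, so 5V = 2E and hence V = 3F/5.
Euler: V − E + F = 2 ⇒ (3F/5) − (3F/2) + F = 2.
Multiply by 10: (6 − 15 + 10)F = 20, i.e. 1F = 20.
So F = 20, E = 3·20/2 = 30, V = 3·20/5 = 12.

20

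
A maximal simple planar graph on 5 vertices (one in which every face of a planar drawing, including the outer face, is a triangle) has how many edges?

9

In a plane triangulation 3F = 2E and V − E + F = 2, so E = 3V − 6 = 3·5 − 6 = 9.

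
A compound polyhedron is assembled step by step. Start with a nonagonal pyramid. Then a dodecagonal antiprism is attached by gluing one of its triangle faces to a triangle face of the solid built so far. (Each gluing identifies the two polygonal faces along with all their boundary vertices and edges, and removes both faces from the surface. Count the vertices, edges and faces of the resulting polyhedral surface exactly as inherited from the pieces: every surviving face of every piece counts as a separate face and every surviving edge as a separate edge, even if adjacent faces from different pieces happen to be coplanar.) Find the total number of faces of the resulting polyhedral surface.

A nonagonal pyramid: V=10, E=18, F=10.
Attach a dodecagonal antiprism (V=24, E=48, F=26) along a 3-gon: merge 3 vertices and 3 edges, delete both glued faces → V=31, E=63, F=34.
Check: V − E + F = 31 − 63 + 34 = 2.

34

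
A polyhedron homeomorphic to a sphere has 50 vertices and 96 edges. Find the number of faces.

48

Here V − E + F = 2.
F = 2 − V + E = 2 − 50 + 96 = 48.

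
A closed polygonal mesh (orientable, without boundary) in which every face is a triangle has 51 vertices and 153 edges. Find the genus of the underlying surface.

1

Every face is a triangle and each edge borders two faces, so 3F = 2·153, giving F = 102.
χ = V − E + F = 51 − 153 + 102 = 0.
For a closed orientable surface χ = 2 − 2g, so g = (2 − (0))/2 = 1.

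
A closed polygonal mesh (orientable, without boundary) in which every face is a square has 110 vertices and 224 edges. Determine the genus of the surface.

2

Every face is a square and each edge borders two faces, so 4F = 2·224, giving F = 112.
χ = V − E + F = 110 − 224 + 112 = -2.
For a closed orientable surface χ = 2 − 2g, so g = (2 − (-2))/2 = 2.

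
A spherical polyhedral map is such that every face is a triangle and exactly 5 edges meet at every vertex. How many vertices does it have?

12

Each face has 3 edges and each edge borders two faces, so 2E = 3F.
Each vertex has degree 5, so 5V = 2E and hence V = 3F/5.
Euler: V − E + F = 2 ⇒ (3F/5) − (3F/2) + F = 2.
Multiply by 10: (6 − 15 + 10)F = 20, i.e. 1F = 20.
So F = 20, E = 3·20/2 = 30, V = 3·20/5 = 12.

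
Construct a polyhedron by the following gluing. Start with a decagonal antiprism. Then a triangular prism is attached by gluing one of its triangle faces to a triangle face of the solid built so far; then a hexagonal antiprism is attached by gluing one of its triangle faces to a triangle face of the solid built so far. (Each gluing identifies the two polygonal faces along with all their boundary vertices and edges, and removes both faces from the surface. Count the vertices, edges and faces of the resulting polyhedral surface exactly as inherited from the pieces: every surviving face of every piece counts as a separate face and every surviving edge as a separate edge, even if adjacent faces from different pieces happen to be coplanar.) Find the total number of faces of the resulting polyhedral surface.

37

A decagonal antiprism: V=20, E=40, F=22.
Attach a triangular prism (V=6, E=9, F=5) along a 3-gon: merge 3 vertices and 3 edges, delete both glued faces → V=23, E=46, F=25.
Attach a hexagonal antiprism (V=12, E=24, F=14) along a 3-gon: merge 3 vertices and 3 edges, delete both glued faces → V=32, E=67, F=37.
Check: V − E + F = 32 − 67 + 37 = 2.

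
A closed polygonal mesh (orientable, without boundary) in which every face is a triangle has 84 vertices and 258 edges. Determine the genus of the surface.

Every face is a triangle and each edge borders two faces, so 3F = 2·258, giving F = 172.
χ = V − E + F = 84 − 258 + 172 = -2.
For a closed orientable surface χ = 2 − 2g, so g = (2 − (-2))/2 = 2.

2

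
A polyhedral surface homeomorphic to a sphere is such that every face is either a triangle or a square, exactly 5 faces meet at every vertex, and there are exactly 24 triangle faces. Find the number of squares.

2

Let x be the number of squares; then F = 24 + x.
Edge–face incidences: 2E = 3·24 + 4·x = 72 + 4x.
Every vertex has degree 5, so 5V = 2E.
Euler: V − E + F = 2 ⇒ (2E)/5 − E + (24 + x) = 2.
Multiply by 10: 2·(2E) − 5·(2E) + 10·(24 + x) = 20, i.e. 240 + 10x − 3·(72 + 4x) = 20.
Collecting terms: −2x + 24 = 20, so −2x = −4, so x = 2.
Then 2E = 72 + 4·2 = 80, so E = 40, V = 2E/5 = 16, F = 24 + 2 = 26.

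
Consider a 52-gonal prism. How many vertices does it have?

104

A prism on an n-gon has two n-gon bases and n rectangular sides: V = 2·52 = 104, E = 3·52 = 156, F = 52 + 2 = 54.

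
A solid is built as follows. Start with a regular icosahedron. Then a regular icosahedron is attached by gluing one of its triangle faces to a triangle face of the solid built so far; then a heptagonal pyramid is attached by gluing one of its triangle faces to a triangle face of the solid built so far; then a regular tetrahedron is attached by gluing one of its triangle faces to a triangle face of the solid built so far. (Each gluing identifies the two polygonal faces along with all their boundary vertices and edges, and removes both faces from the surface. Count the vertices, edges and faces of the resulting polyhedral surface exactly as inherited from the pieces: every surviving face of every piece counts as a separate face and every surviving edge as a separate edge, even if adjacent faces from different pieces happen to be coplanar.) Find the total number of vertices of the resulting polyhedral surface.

A regular icosahedron: V=12, E=30, F=20.
Attach a regular icosahedron (V=12, E=30, F=20) along a 3-gon: merge 3 vertices and 3 edges, delete both glued faces → V=21, E=57, F=38.
Attach a heptagonal pyramid (V=8, E=14, F=8) along a 3-gon: merge 3 vertices and 3 edges, delete both glued faces → V=26, E=68, F=44.
Attach a regular tetrahedron (V=4, E=6, F=4) along a 3-gon: merge 3 vertices and 3 edges, delete both glued faces → V=27, E=71, F=46.
Check: V − E + F = 27 − 71 + 46 = 2.

27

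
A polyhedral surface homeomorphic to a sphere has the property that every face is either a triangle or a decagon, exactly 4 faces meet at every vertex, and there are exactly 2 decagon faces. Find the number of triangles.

Let x be the number of triangles; then F = 2 + x.
Edge–face incidences: 2E = 10·2 + 3·x = 20 + 3x.
Every vertex has degree 4, so 4V = 2E.
Euler: V − E + F = 2 ⇒ (2E)/4 − E + (2 + x) = 2.
Multiply by 8: 2·(2E) − 4·(2E) + 8·(2 + x) = 16, i.e. 16 + 8x − 2·(20 + 3x) = 16.
Collecting terms: 2x − 24 = 16, so 2x = 40, so x = 20.
Then 2E = 20 + 3·20 = 80, so E = 40, V = 2E/4 = 20, F = 2 + 20 = 22.

20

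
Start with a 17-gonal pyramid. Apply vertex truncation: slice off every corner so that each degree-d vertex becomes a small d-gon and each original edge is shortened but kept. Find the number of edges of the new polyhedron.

102

The base solid has V = 18, E = 34, F = 18.
Truncation replaces each original edge-end by a new vertex, so V′ = 2E = 68.
Each original edge survives, and each old vertex of degree d contributes d new edges; summing degrees gives Σd = 2E, so E′ = E + 2E = 3E = 102.
Each original face survives and each original vertex becomes one new face: F′ = F + V = 36.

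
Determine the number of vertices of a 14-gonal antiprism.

An antiprism on an n-gon has two n-gon caps and 2n triangles: V = 2·14 = 28, E = 4·14 = 56, F = 2·14 + 2 = 30.
Check: V − E + F = 28 − 56 + 30 = 2.

28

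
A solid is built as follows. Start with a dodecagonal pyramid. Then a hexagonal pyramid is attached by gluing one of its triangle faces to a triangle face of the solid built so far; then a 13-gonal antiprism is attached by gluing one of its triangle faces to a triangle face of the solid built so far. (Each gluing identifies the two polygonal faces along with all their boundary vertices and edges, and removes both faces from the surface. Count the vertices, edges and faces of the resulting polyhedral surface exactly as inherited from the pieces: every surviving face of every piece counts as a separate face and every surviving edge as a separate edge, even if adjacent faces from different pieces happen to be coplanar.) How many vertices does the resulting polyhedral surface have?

40

A dodecagonal pyramid: V=13, E=24, F=13.
Attach a hexagonal pyramid (V=7, E=12, F=7) along a 3-gon: merge 3 vertices and 3 edges, delete both glued faces → V=17, E=33, F=18.
Attach a 13-gonal antiprism (V=26, E=52, F=28) along a 3-gon: merge 3 vertices and 3 edges, delete both glued faces → V=40, E=82, F=44.
Check: V − E + F = 40 − 82 + 44 = 2.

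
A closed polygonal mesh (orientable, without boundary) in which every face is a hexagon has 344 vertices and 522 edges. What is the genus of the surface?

Every face is a hexagon and each edge borders two faces, so 6F = 2·522, giving F = 174.
χ = V − E + F = 344 − 522 + 174 = -4.
For a closed orientable surface χ = 2 − 2g, so g = (2 − (-4))/2 = 3.

3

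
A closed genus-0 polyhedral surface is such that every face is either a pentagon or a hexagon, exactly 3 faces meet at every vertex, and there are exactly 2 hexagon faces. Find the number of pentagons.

12

Let x be the number of pentagons; then F = 2 + x.
Edge–face incidences: 2E = 6·2 + 5·x = 12 + 5x.
Every vertex has degree 3, so 3V = 2E.
Euler: V − E + F = 2 ⇒ (2E)/3 − E + (2 + x) = 2.
Multiply by 6: 2·(2E) − 3·(2E) + 6·(2 + x) = 12, i.e. 12 + 6x − (12 + 5x) = 12.
Collecting terms: x = 12.
Then 2E = 12 + 5·12 = 72, so E = 36, V = 2E/3 = 24, F = 2 + 12 = 14.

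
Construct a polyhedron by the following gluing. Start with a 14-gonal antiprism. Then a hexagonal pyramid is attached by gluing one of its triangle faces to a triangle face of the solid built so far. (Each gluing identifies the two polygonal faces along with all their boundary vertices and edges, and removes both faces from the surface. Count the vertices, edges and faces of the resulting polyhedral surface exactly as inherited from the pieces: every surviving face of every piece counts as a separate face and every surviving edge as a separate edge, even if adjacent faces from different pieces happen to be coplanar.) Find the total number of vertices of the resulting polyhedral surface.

32

A 14-gonal antiprism: V=28, E=56, F=30.
Attach a hexagonal pyramid (V=7, E=12, F=7) along a 3-gon: merge 3 vertices and 3 edges, delete both glued faces → V=32, E=65, F=35.
Check: V − E + F = 32 − 65 + 35 = 2.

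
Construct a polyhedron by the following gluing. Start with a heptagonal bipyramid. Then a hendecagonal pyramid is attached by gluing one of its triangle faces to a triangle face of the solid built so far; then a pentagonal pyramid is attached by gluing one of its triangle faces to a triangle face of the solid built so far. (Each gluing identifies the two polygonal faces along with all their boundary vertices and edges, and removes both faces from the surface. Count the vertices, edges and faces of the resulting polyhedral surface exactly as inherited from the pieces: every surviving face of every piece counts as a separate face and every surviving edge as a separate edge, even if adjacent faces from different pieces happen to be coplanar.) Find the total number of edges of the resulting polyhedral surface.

A heptagonal bipyramid: V=9, E=21, F=14.
Attach a hendecagonal pyramid (V=12, E=22, F=12) along a 3-gon: merge 3 vertices and 3 edges, delete both glued faces → V=18, E=40, F=24.
Attach a pentagonal pyramid (V=6, E=10, F=6) along a 3-gon: merge 3 vertices and 3 edges, delete both glued faces → V=21, E=47, F=28.
Check: V − E + F = 21 − 47 + 28 = 2.

47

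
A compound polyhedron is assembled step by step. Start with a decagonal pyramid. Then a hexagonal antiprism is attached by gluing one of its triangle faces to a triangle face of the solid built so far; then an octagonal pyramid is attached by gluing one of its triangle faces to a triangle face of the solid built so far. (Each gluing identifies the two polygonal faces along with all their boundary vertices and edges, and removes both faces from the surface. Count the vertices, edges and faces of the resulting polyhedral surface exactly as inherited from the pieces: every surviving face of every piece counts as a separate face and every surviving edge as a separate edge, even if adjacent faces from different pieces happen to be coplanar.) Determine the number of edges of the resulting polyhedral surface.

54

A decagonal pyramid: V=11, E=20, F=11.
Attach a hexagonal antiprism (V=12, E=24, F=14) along a 3-gon: merge 3 vertices and 3 edges, delete both glued faces → V=20, E=41, F=23.
Attach an octagonal pyramid (V=9, E=16, F=9) along a 3-gon: merge 3 vertices and 3 edges, delete both glued faces → V=26, E=54, F=30.
Check: V − E + F = 26 − 54 + 30 = 2.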